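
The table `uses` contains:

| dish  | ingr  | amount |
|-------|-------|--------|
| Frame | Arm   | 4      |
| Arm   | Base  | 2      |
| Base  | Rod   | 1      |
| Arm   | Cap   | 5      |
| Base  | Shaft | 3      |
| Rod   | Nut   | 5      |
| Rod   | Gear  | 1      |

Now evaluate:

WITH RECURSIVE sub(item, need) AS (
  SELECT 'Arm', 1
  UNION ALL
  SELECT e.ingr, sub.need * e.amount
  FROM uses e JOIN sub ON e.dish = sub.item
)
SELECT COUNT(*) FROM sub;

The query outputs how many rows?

7

Base: (Arm, need=1).
Iteration 1: components of {Arm} -> Base = 1*2 = 2, Cap = 1*5 = 5.
Iteration 2: components of {Base,Cap} -> Rod = 2*1 = 2, Shaft = 2*3 = 6.
Iteration 3: components of {Rod,Shaft} -> Gear = 2*1 = 2, Nut = 2*5 = 10.
Iteration 4: no further components; recursion stops.
Total rows emitted: 7.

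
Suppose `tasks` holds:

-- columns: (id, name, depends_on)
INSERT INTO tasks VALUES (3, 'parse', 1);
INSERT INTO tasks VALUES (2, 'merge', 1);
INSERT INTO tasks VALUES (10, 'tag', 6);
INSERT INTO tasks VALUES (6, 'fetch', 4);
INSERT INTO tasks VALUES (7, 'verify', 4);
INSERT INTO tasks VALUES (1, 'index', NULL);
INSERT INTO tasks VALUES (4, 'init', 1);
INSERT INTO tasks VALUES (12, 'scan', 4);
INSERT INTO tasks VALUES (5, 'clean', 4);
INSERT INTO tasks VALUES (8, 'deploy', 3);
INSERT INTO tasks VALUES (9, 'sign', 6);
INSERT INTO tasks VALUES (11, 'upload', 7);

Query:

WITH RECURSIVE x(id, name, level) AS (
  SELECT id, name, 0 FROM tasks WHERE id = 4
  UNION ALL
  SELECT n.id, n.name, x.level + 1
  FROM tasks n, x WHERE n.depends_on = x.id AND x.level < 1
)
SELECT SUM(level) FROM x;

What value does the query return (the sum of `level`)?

4

Base: id=4 (init) at level 0.
Iteration 1: rows with depends_on in {4} -> clean (id 5, level 1), fetch (id 6, level 1), verify (id 7, level 1), scan (id 12, level 1).
Iteration 2: level < 1 fails for all current rows; recursion stops.
SUM(level) = 0 + 1 + 1 + 1 + 1 = 4.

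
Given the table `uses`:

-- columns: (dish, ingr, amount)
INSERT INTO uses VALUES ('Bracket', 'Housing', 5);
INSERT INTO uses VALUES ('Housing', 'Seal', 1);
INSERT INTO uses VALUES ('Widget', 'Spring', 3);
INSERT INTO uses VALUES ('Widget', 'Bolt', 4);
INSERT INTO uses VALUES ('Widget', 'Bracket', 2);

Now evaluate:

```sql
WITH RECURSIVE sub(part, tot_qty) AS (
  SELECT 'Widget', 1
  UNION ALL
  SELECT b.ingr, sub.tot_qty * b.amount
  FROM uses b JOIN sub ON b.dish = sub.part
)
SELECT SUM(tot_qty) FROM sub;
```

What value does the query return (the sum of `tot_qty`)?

Base: (Widget, tot_qty=1).
Iteration 1: components of {Widget} -> Bolt = 1*4 = 4, Bracket = 1*2 = 2, Spring = 1*3 = 3.
Iteration 2: components of {Bolt,Bracket,Spring} -> Housing = 2*5 = 10.
Iteration 3: components of {Housing} -> Seal = 10*1 = 10.
Iteration 4: no further components; recursion stops.
SUM(tot_qty) = 1 + 4 + 2 + 3 + 10 + 10 = 30.

30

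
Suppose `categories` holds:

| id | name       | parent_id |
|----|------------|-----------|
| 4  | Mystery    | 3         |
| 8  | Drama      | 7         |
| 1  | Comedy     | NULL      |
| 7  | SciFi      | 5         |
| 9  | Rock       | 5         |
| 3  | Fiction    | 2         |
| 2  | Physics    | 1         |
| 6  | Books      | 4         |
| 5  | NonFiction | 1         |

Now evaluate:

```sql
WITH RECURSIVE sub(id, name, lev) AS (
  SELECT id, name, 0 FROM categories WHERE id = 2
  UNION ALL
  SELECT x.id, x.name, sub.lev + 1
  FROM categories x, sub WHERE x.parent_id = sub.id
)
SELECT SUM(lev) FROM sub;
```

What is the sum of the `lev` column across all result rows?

6

Base: id=2 (Physics) at lev 0.
Iteration 1: rows with parent_id in {2} -> Fiction (id 3, lev 1).
Iteration 2: rows with parent_id in {3} -> Mystery (id 4, lev 2).
Iteration 3: rows with parent_id in {4} -> Books (id 6, lev 3).
Iteration 4: no rows with parent_id in {6}; recursion stops.
SUM(lev) = 0 + 1 + 2 + 3 = 6.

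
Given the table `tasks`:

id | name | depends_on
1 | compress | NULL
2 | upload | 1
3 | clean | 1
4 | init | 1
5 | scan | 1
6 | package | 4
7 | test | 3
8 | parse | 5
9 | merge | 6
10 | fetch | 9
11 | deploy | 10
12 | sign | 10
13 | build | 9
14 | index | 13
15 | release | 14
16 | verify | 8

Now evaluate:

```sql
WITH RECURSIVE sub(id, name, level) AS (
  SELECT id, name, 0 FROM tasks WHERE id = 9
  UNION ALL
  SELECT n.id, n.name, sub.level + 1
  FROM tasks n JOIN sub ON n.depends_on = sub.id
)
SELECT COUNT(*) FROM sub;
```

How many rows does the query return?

7

Base: id=9 (merge) at level 0.
Iteration 1: rows with depends_on in {9} -> fetch (id 10, level 1), build (id 13, level 1).
Iteration 2: rows with depends_on in {10,13} -> deploy (id 11, level 2), sign (id 12, level 2), index (id 14, level 2).
Iteration 3: rows with depends_on in {11,12,14} -> release (id 15, level 3).
Iteration 4: no rows with depends_on in {15}; recursion stops.
Total rows emitted: 7.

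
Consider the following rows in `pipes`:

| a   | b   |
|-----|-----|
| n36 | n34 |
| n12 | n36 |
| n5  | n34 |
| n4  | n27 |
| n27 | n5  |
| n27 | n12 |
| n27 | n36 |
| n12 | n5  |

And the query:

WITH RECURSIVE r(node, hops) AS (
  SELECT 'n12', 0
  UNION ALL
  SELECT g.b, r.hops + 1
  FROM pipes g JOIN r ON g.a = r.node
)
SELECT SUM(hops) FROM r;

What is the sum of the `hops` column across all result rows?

Base: (n12, hops=0).
Iteration 1: edges from {n12} -> (n36, hops=1), (n5, hops=1).
Iteration 2: edges from {n36,n5} -> (n34, hops=2) x2. [UNION ALL keeps all 2 new rows, including repeats]
Iteration 3: no outgoing edges from {n34}; recursion stops.
SUM(hops) = 0 + 1 + 1 + 2 + 2 = 6.

6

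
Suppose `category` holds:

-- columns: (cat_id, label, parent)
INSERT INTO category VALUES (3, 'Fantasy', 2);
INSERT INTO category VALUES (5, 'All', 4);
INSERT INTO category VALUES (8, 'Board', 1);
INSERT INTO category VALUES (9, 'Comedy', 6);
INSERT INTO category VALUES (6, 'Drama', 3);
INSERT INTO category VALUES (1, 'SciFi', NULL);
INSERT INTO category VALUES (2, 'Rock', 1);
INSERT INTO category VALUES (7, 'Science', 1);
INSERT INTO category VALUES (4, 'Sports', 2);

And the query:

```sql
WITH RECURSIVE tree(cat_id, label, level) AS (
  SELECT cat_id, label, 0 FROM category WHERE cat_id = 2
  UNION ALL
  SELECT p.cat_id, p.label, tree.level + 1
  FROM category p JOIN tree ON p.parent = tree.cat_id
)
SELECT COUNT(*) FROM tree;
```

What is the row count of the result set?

Base: cat_id=2 (Rock) at level 0.
Iteration 1: rows with parent in {2} -> Fantasy (id 3, level 1), Sports (id 4, level 1).
Iteration 2: rows with parent in {3,4} -> All (id 5, level 2), Drama (id 6, level 2).
Iteration 3: rows with parent in {5,6} -> Comedy (id 9, level 3).
Iteration 4: no rows with parent in {9}; recursion stops.
Total rows emitted: 6.

6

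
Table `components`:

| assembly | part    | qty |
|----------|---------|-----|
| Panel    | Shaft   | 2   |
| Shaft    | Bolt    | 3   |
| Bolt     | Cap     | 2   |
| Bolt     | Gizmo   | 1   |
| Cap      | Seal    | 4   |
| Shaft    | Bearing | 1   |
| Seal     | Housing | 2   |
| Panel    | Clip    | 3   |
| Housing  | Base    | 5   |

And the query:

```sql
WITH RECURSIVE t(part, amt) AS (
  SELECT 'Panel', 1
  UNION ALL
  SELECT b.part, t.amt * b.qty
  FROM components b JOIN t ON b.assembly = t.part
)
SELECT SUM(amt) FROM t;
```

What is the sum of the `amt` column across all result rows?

Base: (Panel, amt=1).
Iteration 1: components of {Panel} -> Clip = 1*3 = 3, Shaft = 1*2 = 2.
Iteration 2: components of {Clip,Shaft} -> Bearing = 2*1 = 2, Bolt = 2*3 = 6.
Iteration 3: components of {Bearing,Bolt} -> Cap = 6*2 = 12, Gizmo = 6*1 = 6.
Iteration 4: components of {Cap,Gizmo} -> Seal = 12*4 = 48.
Iteration 5: components of {Seal} -> Housing = 48*2 = 96.
Iteration 6: components of {Housing} -> Base = 96*5 = 480.
Iteration 7: no further components; recursion stops.
SUM(amt) = 1 + 2 + 3 + 6 + 2 + 12 + 6 + 48 + 96 + 480 = 656.

656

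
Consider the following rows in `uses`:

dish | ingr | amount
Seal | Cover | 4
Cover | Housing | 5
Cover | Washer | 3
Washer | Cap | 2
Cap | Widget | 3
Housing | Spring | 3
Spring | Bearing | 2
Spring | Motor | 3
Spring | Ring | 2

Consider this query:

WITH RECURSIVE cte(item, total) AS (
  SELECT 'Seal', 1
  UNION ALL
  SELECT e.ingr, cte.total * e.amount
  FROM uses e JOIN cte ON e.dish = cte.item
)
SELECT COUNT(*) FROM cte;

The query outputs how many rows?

Base: (Seal, total=1).
Iteration 1: components of {Seal} -> Cover = 1*4 = 4.
Iteration 2: components of {Cover} -> Housing = 4*5 = 20, Washer = 4*3 = 12.
Iteration 3: components of {Housing,Washer} -> Cap = 12*2 = 24, Spring = 20*3 = 60.
Iteration 4: components of {Cap,Spring} -> Bearing = 60*2 = 120, Motor = 60*3 = 180, Ring = 60*2 = 120, Widget = 24*3 = 72.
Iteration 5: no further components; recursion stops.
Total rows emitted: 10.

10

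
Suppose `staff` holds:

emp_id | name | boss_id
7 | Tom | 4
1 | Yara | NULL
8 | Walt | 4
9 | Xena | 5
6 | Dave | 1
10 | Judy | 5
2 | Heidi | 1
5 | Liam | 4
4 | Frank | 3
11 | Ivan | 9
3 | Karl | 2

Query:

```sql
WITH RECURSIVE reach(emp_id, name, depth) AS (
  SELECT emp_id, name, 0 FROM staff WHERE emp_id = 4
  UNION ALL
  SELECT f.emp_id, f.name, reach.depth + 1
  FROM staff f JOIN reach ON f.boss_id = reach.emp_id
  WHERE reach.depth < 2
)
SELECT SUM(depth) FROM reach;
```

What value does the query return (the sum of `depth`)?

7

Base: emp_id=4 (Frank) at depth 0.
Iteration 1: rows with boss_id in {4} -> Liam (id 5, depth 1), Tom (id 7, depth 1), Walt (id 8, depth 1).
Iteration 2: rows with boss_id in {5,7,8} -> Xena (id 9, depth 2), Judy (id 10, depth 2).
Iteration 3: depth < 2 fails for all current rows; recursion stops.
SUM(depth) = 0 + 1 + 1 + 1 + 2 + 2 = 7.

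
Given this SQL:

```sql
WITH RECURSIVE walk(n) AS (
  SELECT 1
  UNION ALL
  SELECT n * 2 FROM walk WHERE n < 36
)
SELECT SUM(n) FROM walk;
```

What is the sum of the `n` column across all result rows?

127

Base: n=1.
Iteration 1: 1 < 36 holds -> n = 1 * 2 = 2.
Iteration 2: 2 < 36 holds -> n = 2 * 2 = 4.
Iteration 3: 4 < 36 holds -> n = 4 * 2 = 8.
Iteration 4: 8 < 36 holds -> n = 8 * 2 = 16.
Iteration 5: 16 < 36 holds -> n = 16 * 2 = 32.
Iteration 6: 32 < 36 holds -> n = 32 * 2 = 64.
Iteration 7: 64 < 36 fails; recursion stops.
SUM(n) = 1 + 2 + 4 + 8 + 16 + 32 + 64 = 127.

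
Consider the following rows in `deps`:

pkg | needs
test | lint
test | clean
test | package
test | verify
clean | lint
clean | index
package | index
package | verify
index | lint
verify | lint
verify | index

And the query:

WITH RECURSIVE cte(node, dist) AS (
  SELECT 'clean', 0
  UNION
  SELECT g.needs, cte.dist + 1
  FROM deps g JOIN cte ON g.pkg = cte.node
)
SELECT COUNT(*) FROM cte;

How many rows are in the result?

Base: (clean, dist=0).
Iteration 1: edges from {clean} -> (index, dist=1), (lint, dist=1).
Iteration 2: edges from {index,lint} -> (lint, dist=2).
Iteration 3: no outgoing edges from {lint}; recursion stops.
Total rows emitted: 4.

4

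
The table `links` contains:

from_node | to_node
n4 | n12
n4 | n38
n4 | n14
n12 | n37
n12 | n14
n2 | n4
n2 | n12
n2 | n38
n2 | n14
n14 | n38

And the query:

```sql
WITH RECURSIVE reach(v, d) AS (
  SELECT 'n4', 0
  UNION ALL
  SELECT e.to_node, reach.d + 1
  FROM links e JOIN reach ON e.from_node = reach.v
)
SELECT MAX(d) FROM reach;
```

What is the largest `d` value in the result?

Base: (n4, d=0).
Iteration 1: edges from {n4} -> (n12, d=1), (n14, d=1), (n38, d=1).
Iteration 2: edges from {n12,n14,n38} -> (n14, d=2), (n37, d=2), (n38, d=2).
Iteration 3: edges from {n14,n37,n38} -> (n38, d=3).
Iteration 4: no outgoing edges from {n38}; recursion stops.
d values: 0, 1, 1, 1, 2, 2, 2, 3; the maximum is 3.

3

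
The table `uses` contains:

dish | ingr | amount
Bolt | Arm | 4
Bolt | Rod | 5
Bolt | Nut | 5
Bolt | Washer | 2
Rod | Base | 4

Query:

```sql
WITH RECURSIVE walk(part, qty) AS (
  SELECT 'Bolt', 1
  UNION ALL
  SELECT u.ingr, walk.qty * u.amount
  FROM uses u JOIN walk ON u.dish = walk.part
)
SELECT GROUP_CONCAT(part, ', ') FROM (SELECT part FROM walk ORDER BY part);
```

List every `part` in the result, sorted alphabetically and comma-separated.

Base: (Bolt, qty=1).
Iteration 1: components of {Bolt} -> Arm = 1*4 = 4, Nut = 1*5 = 5, Rod = 1*5 = 5, Washer = 1*2 = 2.
Iteration 2: components of {Arm,Nut,Rod,Washer} -> Base = 5*4 = 20.
Iteration 3: no further components; recursion stops.

Arm, Base, Bolt, Nut, Rod, Washer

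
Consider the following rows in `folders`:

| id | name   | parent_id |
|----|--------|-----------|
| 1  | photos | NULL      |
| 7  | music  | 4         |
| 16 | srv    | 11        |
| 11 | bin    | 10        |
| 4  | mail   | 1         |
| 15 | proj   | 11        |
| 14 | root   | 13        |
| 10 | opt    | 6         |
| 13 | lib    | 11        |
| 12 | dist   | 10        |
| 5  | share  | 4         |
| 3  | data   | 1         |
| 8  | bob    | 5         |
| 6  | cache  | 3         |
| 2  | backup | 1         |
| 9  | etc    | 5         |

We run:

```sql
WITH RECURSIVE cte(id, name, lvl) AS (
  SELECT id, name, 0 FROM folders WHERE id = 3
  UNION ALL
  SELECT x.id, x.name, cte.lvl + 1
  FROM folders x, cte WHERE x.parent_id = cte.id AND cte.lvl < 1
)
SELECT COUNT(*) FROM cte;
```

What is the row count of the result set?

2

Base: id=3 (data) at lvl 0.
Iteration 1: rows with parent_id in {3} -> cache (id 6, lvl 1).
Iteration 2: lvl < 1 fails for all current rows; recursion stops.
Total rows emitted: 2.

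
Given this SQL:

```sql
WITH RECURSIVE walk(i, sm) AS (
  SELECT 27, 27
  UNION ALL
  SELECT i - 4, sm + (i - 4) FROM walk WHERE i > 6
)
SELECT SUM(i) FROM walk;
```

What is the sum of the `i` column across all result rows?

Base: i=27, sm=27.
Iteration 1: 27 > 6 holds -> i = 27 - 4 = 23, sm = 27 + 23 = 50.
Iteration 2: 23 > 6 holds -> i = 23 - 4 = 19, sm = 50 + 19 = 69.
Iteration 3: 19 > 6 holds -> i = 19 - 4 = 15, sm = 69 + 15 = 84.
Iteration 4: 15 > 6 holds -> i = 15 - 4 = 11, sm = 84 + 11 = 95.
Iteration 5: 11 > 6 holds -> i = 11 - 4 = 7, sm = 95 + 7 = 102.
Iteration 6: 7 > 6 holds -> i = 7 - 4 = 3, sm = 102 + 3 = 105.
Iteration 7: 3 > 6 fails; recursion stops.
SUM(i) = 27 + 23 + 19 + 15 + 11 + 7 + 3 = 105.

105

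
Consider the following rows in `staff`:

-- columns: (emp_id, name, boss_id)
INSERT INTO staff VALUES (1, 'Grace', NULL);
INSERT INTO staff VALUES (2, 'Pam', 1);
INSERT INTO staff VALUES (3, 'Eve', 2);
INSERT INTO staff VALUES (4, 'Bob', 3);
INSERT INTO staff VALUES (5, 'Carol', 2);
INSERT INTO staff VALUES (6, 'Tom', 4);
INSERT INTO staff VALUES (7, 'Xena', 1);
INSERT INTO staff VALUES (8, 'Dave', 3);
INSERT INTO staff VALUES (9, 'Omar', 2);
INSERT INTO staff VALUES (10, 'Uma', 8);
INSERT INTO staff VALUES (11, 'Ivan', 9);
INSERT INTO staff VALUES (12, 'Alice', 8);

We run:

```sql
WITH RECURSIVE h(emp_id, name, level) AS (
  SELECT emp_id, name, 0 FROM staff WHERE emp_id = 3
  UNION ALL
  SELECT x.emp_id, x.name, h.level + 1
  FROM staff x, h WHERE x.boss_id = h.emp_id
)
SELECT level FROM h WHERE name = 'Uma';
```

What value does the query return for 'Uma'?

2

Base: emp_id=3 (Eve) at level 0.
Iteration 1: rows with boss_id in {3} -> Bob (id 4, level 1), Dave (id 8, level 1).
Iteration 2: rows with boss_id in {4,8} -> Tom (id 6, level 2), Uma (id 10, level 2), Alice (id 12, level 2).
Iteration 3: no rows with boss_id in {6,10,12}; recursion stops.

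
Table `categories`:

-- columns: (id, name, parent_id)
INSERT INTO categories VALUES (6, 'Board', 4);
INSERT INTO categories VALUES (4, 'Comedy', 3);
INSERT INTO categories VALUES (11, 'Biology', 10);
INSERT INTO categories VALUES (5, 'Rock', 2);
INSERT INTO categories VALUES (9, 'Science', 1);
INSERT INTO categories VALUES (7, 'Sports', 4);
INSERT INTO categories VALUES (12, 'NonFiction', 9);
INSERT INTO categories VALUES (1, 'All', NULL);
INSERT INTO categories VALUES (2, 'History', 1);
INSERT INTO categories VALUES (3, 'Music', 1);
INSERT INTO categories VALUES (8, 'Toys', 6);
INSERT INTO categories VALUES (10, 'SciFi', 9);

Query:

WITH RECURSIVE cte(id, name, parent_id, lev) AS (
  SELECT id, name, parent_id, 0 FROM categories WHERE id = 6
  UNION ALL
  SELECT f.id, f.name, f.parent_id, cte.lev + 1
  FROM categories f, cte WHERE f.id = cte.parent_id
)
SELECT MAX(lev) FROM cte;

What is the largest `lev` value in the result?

Base: id=6 (Board), parent_id=4, lev 0.
Iteration 1: join on id=4 -> Comedy (id 4, parent_id=3, lev 1).
Iteration 2: join on id=3 -> Music (id 3, parent_id=1, lev 2).
Iteration 3: join on id=1 -> All (id 1, parent_id=NULL, lev 3).
Iteration 4: parent_id is NULL; no match; recursion stops.
lev values: 0, 1, 2, 3; the maximum is 3.

3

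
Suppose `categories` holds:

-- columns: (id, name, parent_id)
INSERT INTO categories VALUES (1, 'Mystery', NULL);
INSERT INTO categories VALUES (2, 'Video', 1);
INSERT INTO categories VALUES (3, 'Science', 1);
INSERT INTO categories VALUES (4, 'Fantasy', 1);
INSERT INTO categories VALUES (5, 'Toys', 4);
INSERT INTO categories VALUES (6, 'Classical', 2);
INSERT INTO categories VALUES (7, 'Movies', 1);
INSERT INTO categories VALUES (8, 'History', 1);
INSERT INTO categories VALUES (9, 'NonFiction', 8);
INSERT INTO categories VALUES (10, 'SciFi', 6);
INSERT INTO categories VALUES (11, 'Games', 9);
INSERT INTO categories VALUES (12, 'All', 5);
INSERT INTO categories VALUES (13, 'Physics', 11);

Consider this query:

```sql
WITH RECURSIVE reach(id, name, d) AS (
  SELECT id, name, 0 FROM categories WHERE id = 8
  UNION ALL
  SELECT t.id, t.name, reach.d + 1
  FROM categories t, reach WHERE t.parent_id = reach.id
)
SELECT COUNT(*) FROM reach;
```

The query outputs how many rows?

Base: id=8 (History) at d 0.
Iteration 1: rows with parent_id in {8} -> NonFiction (id 9, d 1).
Iteration 2: rows with parent_id in {9} -> Games (id 11, d 2).
Iteration 3: rows with parent_id in {11} -> Physics (id 13, d 3).
Iteration 4: no rows with parent_id in {13}; recursion stops.
Total rows emitted: 4.

4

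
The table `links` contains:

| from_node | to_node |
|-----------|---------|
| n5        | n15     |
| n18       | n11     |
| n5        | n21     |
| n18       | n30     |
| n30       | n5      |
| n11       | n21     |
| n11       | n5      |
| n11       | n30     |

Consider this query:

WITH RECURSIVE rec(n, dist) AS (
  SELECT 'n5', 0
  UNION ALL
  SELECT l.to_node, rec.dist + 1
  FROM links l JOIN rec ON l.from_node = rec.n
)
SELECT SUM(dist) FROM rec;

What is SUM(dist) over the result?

2

Base: (n5, dist=0).
Iteration 1: edges from {n5} -> (n15, dist=1), (n21, dist=1).
Iteration 2: no outgoing edges from {n15,n21}; recursion stops.
SUM(dist) = 0 + 1 + 1 = 2.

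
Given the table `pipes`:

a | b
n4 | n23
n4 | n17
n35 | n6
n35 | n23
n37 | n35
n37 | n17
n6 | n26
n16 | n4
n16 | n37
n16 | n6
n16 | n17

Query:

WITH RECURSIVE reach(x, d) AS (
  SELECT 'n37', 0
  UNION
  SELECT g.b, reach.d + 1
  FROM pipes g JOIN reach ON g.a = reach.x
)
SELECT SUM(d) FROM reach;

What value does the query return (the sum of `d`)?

9

Base: (n37, d=0).
Iteration 1: edges from {n37} -> (n17, d=1), (n35, d=1).
Iteration 2: edges from {n17,n35} -> (n23, d=2), (n6, d=2).
Iteration 3: edges from {n23,n6} -> (n26, d=3).
Iteration 4: no outgoing edges from {n26}; recursion stops.
SUM(d) = 0 + 1 + 1 + 2 + 2 + 3 = 9.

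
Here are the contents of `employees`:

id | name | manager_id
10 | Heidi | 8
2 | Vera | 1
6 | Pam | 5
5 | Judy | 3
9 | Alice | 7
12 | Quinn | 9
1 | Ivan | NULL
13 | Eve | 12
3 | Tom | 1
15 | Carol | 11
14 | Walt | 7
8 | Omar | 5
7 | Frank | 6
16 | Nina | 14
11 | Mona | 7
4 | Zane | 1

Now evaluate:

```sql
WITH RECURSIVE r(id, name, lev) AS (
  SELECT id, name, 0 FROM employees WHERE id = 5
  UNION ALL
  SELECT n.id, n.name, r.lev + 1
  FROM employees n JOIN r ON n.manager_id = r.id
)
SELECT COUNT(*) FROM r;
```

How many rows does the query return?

Base: id=5 (Judy) at lev 0.
Iteration 1: rows with manager_id in {5} -> Pam (id 6, lev 1), Omar (id 8, lev 1).
Iteration 2: rows with manager_id in {6,8} -> Frank (id 7, lev 2), Heidi (id 10, lev 2).
Iteration 3: rows with manager_id in {7,10} -> Alice (id 9, lev 3), Mona (id 11, lev 3), Walt (id 14, lev 3).
Iteration 4: rows with manager_id in {9,11,14} -> Quinn (id 12, lev 4), Carol (id 15, lev 4), Nina (id 16, lev 4).
Iteration 5: rows with manager_id in {12,15,16} -> Eve (id 13, lev 5).
Iteration 6: no rows with manager_id in {13}; recursion stops.
Total rows emitted: 12.

12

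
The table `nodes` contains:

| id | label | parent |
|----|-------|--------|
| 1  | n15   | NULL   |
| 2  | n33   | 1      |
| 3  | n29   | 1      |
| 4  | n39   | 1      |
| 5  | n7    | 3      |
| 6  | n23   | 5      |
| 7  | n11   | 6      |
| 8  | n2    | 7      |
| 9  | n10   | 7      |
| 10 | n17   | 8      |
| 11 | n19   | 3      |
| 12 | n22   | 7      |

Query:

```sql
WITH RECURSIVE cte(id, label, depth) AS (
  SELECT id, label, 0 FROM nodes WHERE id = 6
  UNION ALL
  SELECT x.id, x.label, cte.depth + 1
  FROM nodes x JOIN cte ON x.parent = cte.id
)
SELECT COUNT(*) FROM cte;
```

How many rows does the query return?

6

Base: id=6 (n23) at depth 0.
Iteration 1: rows with parent in {6} -> n11 (id 7, depth 1).
Iteration 2: rows with parent in {7} -> n2 (id 8, depth 2), n10 (id 9, depth 2), n22 (id 12, depth 2).
Iteration 3: rows with parent in {8,9,12} -> n17 (id 10, depth 3).
Iteration 4: no rows with parent in {10}; recursion stops.
Total rows emitted: 6.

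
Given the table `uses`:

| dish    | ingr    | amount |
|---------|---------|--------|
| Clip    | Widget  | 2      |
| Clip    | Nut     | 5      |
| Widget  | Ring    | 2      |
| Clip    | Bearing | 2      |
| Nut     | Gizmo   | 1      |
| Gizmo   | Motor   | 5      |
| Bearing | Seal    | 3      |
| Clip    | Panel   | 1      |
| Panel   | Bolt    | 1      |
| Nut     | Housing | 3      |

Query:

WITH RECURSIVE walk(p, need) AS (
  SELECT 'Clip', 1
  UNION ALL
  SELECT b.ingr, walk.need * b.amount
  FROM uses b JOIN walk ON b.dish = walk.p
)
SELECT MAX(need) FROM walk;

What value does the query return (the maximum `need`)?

25

Base: (Clip, need=1).
Iteration 1: components of {Clip} -> Bearing = 1*2 = 2, Nut = 1*5 = 5, Panel = 1*1 = 1, Widget = 1*2 = 2.
Iteration 2: components of {Bearing,Nut,Panel,Widget} -> Bolt = 1*1 = 1, Gizmo = 5*1 = 5, Housing = 5*3 = 15, Ring = 2*2 = 4, Seal = 2*3 = 6.
Iteration 3: components of {Bolt,Gizmo,Housing,Ring,Seal} -> Motor = 5*5 = 25.
Iteration 4: no further components; recursion stops.
need values: 1, 2, 5, 2, 1, 4, 5, 15, 6, 1, 25; the maximum is 25.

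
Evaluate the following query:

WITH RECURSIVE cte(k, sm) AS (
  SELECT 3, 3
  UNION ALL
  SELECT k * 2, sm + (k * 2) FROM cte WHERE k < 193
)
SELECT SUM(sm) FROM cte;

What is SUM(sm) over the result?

1506

Base: k=3, sm=3.
Iteration 1: 3 < 193 holds -> k = 3 * 2 = 6, sm = 3 + 6 = 9.
Iteration 2: 6 < 193 holds -> k = 6 * 2 = 12, sm = 9 + 12 = 21.
Iteration 3: 12 < 193 holds -> k = 12 * 2 = 24, sm = 21 + 24 = 45.
Iteration 4: 24 < 193 holds -> k = 24 * 2 = 48, sm = 45 + 48 = 93.
Iteration 5: 48 < 193 holds -> k = 48 * 2 = 96, sm = 93 + 96 = 189.
Iteration 6: 96 < 193 holds -> k = 96 * 2 = 192, sm = 189 + 192 = 381.
Iteration 7: 192 < 193 holds -> k = 192 * 2 = 384, sm = 381 + 384 = 765.
Iteration 8: 384 < 193 fails; recursion stops.
SUM(sm) = 3 + 9 + 21 + 45 + 93 + 189 + 381 + 765 = 1506.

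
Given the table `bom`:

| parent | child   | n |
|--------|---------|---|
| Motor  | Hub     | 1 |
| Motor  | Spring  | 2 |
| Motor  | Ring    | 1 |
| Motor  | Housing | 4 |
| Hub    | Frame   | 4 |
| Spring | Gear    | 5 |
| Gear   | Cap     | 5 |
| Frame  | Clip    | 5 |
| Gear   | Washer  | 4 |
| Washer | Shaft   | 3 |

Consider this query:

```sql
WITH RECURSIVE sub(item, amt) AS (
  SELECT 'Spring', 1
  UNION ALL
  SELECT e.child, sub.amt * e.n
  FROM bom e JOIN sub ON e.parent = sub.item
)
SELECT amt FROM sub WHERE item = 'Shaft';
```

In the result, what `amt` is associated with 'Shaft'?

Base: (Spring, amt=1).
Iteration 1: components of {Spring} -> Gear = 1*5 = 5.
Iteration 2: components of {Gear} -> Cap = 5*5 = 25, Washer = 5*4 = 20.
Iteration 3: components of {Cap,Washer} -> Shaft = 20*3 = 60.
Iteration 4: no further components; recursion stops.

60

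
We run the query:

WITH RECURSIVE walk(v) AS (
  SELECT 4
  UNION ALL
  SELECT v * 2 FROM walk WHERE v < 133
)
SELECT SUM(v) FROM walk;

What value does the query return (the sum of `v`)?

Base: v=4.
Iteration 1: 4 < 133 holds -> v = 4 * 2 = 8.
Iteration 2: 8 < 133 holds -> v = 8 * 2 = 16.
Iteration 3: 16 < 133 holds -> v = 16 * 2 = 32.
Iteration 4: 32 < 133 holds -> v = 32 * 2 = 64.
Iteration 5: 64 < 133 holds -> v = 64 * 2 = 128.
Iteration 6: 128 < 133 holds -> v = 128 * 2 = 256.
Iteration 7: 256 < 133 fails; recursion stops.
SUM(v) = 4 + 8 + 16 + 32 + 64 + 128 + 256 = 508.

508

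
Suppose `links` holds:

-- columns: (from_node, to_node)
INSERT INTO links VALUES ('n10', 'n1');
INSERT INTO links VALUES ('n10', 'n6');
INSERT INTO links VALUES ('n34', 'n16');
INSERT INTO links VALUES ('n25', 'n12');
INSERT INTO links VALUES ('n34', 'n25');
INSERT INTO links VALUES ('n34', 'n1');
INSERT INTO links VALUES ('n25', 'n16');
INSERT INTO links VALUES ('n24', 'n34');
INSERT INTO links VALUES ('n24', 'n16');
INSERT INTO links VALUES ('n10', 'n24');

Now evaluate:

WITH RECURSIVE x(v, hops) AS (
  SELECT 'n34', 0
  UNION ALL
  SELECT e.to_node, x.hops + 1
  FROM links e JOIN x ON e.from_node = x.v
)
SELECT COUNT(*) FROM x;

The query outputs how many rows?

Base: (n34, hops=0).
Iteration 1: edges from {n34} -> (n1, hops=1), (n16, hops=1), (n25, hops=1).
Iteration 2: edges from {n1,n16,n25} -> (n12, hops=2), (n16, hops=2).
Iteration 3: no outgoing edges from {n12,n16}; recursion stops.
Total rows emitted: 6.

6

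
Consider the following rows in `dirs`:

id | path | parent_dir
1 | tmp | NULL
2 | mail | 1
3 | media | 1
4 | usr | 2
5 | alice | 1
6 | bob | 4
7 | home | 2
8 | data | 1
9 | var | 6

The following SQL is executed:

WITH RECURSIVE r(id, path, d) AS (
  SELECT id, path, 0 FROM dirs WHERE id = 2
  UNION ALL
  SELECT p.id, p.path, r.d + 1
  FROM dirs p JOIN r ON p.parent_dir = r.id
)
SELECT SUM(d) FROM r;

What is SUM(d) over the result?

Base: id=2 (mail) at d 0.
Iteration 1: rows with parent_dir in {2} -> usr (id 4, d 1), home (id 7, d 1).
Iteration 2: rows with parent_dir in {4,7} -> bob (id 6, d 2).
Iteration 3: rows with parent_dir in {6} -> var (id 9, d 3).
Iteration 4: no rows with parent_dir in {9}; recursion stops.
SUM(d) = 0 + 1 + 1 + 2 + 3 = 7.

7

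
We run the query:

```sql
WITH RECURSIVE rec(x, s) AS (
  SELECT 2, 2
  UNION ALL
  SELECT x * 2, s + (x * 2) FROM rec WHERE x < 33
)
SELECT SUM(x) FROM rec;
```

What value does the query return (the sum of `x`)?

Base: x=2, s=2.
Iteration 1: 2 < 33 holds -> x = 2 * 2 = 4, s = 2 + 4 = 6.
Iteration 2: 4 < 33 holds -> x = 4 * 2 = 8, s = 6 + 8 = 14.
Iteration 3: 8 < 33 holds -> x = 8 * 2 = 16, s = 14 + 16 = 30.
Iteration 4: 16 < 33 holds -> x = 16 * 2 = 32, s = 30 + 32 = 62.
Iteration 5: 32 < 33 holds -> x = 32 * 2 = 64, s = 62 + 64 = 126.
Iteration 6: 64 < 33 fails; recursion stops.
SUM(x) = 2 + 4 + 8 + 16 + 32 + 64 = 126.

126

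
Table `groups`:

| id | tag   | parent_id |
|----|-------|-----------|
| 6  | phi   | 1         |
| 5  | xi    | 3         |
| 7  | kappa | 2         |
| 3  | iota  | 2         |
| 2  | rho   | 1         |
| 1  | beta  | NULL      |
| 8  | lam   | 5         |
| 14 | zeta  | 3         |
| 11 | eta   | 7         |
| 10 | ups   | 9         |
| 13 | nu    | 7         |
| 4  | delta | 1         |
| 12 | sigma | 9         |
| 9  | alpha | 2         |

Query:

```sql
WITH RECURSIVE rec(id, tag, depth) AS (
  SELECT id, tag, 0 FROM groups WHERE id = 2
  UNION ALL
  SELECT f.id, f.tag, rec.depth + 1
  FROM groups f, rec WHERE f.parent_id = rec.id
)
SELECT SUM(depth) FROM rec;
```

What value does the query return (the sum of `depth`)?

Base: id=2 (rho) at depth 0.
Iteration 1: rows with parent_id in {2} -> iota (id 3, depth 1), kappa (id 7, depth 1), alpha (id 9, depth 1).
Iteration 2: rows with parent_id in {3,7,9} -> xi (id 5, depth 2), ups (id 10, depth 2), eta (id 11, depth 2), sigma (id 12, depth 2), nu (id 13, depth 2), zeta (id 14, depth 2).
Iteration 3: rows with parent_id in {5,10,11,12,13,14} -> lam (id 8, depth 3).
Iteration 4: no rows with parent_id in {8}; recursion stops.
SUM(depth) = 0 + 1 + 1 + 1 + 2 + 2 + 2 + 2 + 2 + 2 + 3 = 18.

18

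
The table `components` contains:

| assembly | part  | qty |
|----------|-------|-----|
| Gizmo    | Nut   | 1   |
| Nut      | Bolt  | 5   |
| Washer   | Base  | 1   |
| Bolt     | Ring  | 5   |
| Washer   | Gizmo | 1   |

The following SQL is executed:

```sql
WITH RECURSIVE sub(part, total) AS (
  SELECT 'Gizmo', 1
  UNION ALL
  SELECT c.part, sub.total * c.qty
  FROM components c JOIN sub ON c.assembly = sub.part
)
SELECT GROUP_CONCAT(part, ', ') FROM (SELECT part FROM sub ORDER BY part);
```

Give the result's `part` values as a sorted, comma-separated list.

Bolt, Gizmo, Nut, Ring

Base: (Gizmo, total=1).
Iteration 1: components of {Gizmo} -> Nut = 1*1 = 1.
Iteration 2: components of {Nut} -> Bolt = 1*5 = 5.
Iteration 3: components of {Bolt} -> Ring = 5*5 = 25.
Iteration 4: no further components; recursion stops.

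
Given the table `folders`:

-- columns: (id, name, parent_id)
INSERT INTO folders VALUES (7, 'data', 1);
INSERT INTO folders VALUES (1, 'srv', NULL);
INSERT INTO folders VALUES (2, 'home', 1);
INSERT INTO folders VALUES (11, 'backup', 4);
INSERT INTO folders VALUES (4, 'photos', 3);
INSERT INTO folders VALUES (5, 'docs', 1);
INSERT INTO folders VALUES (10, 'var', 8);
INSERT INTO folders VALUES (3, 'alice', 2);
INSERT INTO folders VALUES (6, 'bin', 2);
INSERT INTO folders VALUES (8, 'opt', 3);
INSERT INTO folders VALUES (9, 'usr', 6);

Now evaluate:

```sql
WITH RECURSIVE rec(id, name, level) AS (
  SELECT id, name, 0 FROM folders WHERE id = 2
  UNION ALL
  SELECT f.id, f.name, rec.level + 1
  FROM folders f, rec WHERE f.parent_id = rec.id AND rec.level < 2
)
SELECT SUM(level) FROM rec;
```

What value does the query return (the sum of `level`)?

Base: id=2 (home) at level 0.
Iteration 1: rows with parent_id in {2} -> alice (id 3, level 1), bin (id 6, level 1).
Iteration 2: rows with parent_id in {3,6} -> photos (id 4, level 2), opt (id 8, level 2), usr (id 9, level 2).
Iteration 3: level < 2 fails for all current rows; recursion stops.
SUM(level) = 0 + 1 + 1 + 2 + 2 + 2 = 8.

8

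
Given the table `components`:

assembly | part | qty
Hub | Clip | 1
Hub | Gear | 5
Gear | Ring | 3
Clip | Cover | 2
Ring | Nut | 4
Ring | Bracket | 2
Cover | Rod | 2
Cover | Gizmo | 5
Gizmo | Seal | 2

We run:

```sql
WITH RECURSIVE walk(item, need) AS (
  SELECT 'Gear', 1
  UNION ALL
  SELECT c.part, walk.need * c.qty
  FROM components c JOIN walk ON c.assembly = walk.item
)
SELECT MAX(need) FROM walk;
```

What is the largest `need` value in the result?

Base: (Gear, need=1).
Iteration 1: components of {Gear} -> Ring = 1*3 = 3.
Iteration 2: components of {Ring} -> Bracket = 3*2 = 6, Nut = 3*4 = 12.
Iteration 3: no further components; recursion stops.
need values: 1, 3, 12, 6; the maximum is 12.

12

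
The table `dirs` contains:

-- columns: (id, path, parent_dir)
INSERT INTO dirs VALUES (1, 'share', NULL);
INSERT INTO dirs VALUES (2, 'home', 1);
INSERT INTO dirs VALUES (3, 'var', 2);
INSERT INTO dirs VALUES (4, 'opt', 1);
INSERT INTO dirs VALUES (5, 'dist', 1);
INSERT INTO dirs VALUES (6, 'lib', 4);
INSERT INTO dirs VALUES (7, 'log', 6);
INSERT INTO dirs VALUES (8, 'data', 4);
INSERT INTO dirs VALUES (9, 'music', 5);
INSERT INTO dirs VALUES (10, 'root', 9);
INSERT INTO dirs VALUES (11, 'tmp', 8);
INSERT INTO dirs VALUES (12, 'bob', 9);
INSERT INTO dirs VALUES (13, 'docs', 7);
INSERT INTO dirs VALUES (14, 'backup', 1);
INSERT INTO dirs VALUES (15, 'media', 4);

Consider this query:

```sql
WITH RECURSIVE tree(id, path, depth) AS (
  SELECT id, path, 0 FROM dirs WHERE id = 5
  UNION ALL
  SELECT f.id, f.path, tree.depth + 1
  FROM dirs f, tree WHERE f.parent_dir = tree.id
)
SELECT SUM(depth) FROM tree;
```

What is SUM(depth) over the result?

5

Base: id=5 (dist) at depth 0.
Iteration 1: rows with parent_dir in {5} -> music (id 9, depth 1).
Iteration 2: rows with parent_dir in {9} -> root (id 10, depth 2), bob (id 12, depth 2).
Iteration 3: no rows with parent_dir in {10,12}; recursion stops.
SUM(depth) = 0 + 1 + 2 + 2 = 5.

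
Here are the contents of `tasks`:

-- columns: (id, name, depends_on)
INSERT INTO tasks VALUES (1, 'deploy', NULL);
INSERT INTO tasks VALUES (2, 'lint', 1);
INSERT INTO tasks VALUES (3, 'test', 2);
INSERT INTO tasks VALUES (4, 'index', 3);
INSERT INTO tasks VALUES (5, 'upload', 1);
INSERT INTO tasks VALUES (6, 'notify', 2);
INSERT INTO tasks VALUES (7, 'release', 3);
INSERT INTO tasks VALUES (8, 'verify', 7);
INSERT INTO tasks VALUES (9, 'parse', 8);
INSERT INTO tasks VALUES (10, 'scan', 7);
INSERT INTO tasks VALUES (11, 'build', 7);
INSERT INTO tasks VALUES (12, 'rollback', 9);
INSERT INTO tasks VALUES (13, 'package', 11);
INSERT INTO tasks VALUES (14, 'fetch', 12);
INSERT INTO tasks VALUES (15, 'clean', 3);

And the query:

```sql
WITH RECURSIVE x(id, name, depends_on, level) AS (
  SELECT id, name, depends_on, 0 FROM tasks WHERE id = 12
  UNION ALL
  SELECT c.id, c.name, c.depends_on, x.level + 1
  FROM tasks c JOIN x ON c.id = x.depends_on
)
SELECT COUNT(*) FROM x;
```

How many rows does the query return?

Base: id=12 (rollback), depends_on=9, level 0.
Iteration 1: join on id=9 -> parse (id 9, depends_on=8, level 1).
Iteration 2: join on id=8 -> verify (id 8, depends_on=7, level 2).
Iteration 3: join on id=7 -> release (id 7, depends_on=3, level 3).
Iteration 4: join on id=3 -> test (id 3, depends_on=2, level 4).
Iteration 5: join on id=2 -> lint (id 2, depends_on=1, level 5).
Iteration 6: join on id=1 -> deploy (id 1, depends_on=NULL, level 6).
Iteration 7: depends_on is NULL; no match; recursion stops.
Total rows emitted: 7.

7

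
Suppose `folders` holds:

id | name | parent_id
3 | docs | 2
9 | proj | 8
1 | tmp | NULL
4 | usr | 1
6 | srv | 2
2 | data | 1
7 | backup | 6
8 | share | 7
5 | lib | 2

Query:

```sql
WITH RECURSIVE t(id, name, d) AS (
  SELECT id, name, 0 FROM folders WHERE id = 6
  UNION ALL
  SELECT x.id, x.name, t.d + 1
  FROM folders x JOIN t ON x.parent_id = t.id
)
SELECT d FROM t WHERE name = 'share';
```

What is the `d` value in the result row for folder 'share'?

Base: id=6 (srv) at d 0.
Iteration 1: rows with parent_id in {6} -> backup (id 7, d 1).
Iteration 2: rows with parent_id in {7} -> share (id 8, d 2).
Iteration 3: rows with parent_id in {8} -> proj (id 9, d 3).
Iteration 4: no rows with parent_id in {9}; recursion stops.

2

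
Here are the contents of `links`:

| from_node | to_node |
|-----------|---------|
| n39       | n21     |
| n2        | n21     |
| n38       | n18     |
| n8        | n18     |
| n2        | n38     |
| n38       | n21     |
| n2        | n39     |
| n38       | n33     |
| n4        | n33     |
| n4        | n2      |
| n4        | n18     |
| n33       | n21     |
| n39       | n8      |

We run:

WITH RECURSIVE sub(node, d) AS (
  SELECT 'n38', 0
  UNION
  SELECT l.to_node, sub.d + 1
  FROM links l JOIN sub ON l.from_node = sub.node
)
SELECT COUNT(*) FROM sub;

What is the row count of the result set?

5

Base: (n38, d=0).
Iteration 1: edges from {n38} -> (n18, d=1), (n21, d=1), (n33, d=1).
Iteration 2: edges from {n18,n21,n33} -> (n21, d=2).
Iteration 3: no outgoing edges from {n21}; recursion stops.
Total rows emitted: 5.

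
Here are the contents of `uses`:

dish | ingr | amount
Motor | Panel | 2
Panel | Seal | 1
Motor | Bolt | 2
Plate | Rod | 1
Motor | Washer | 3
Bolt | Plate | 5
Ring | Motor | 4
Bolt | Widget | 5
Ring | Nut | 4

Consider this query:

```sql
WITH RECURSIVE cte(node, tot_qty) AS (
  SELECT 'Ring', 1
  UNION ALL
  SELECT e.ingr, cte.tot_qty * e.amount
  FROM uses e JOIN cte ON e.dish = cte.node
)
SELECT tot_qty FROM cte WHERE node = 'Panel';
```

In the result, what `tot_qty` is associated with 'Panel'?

8

Base: (Ring, tot_qty=1).
Iteration 1: components of {Ring} -> Motor = 1*4 = 4, Nut = 1*4 = 4.
Iteration 2: components of {Motor,Nut} -> Bolt = 4*2 = 8, Panel = 4*2 = 8, Washer = 4*3 = 12.
Iteration 3: components of {Bolt,Panel,Washer} -> Plate = 8*5 = 40, Seal = 8*1 = 8, Widget = 8*5 = 40.
Iteration 4: components of {Plate,Seal,Widget} -> Rod = 40*1 = 40.
Iteration 5: no further components; recursion stops.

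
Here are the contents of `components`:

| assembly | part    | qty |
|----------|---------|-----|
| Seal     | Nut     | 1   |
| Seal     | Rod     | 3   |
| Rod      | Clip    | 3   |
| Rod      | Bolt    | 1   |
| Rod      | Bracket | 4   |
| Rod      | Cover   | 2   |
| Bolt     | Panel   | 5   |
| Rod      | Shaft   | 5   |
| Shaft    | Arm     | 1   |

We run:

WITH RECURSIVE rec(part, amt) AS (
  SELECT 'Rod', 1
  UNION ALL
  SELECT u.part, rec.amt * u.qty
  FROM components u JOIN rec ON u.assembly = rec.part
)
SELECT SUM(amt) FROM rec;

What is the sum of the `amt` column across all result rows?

26

Base: (Rod, amt=1).
Iteration 1: components of {Rod} -> Bolt = 1*1 = 1, Bracket = 1*4 = 4, Clip = 1*3 = 3, Cover = 1*2 = 2, Shaft = 1*5 = 5.
Iteration 2: components of {Bolt,Bracket,Clip,Cover,Shaft} -> Arm = 5*1 = 5, Panel = 1*5 = 5.
Iteration 3: no further components; recursion stops.
SUM(amt) = 1 + 3 + 1 + 4 + 2 + 5 + 5 + 5 = 26.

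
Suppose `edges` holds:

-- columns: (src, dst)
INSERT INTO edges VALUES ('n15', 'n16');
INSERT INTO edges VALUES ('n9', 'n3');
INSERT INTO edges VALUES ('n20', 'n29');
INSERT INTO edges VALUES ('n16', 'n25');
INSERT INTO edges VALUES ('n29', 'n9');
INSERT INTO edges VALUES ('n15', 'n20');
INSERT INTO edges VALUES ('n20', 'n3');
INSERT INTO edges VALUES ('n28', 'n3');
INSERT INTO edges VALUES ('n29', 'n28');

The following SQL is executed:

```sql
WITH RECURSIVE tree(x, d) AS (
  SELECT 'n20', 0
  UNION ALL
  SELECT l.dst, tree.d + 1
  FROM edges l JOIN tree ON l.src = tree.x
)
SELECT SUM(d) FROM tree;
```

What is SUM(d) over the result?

12

Base: (n20, d=0).
Iteration 1: edges from {n20} -> (n29, d=1), (n3, d=1).
Iteration 2: edges from {n29,n3} -> (n28, d=2), (n9, d=2).
Iteration 3: edges from {n28,n9} -> (n3, d=3) x2. [UNION ALL keeps all 2 new rows, including repeats]
Iteration 4: no outgoing edges from {n3}; recursion stops.
SUM(d) = 0 + 1 + 1 + 2 + 2 + 3 + 3 = 12.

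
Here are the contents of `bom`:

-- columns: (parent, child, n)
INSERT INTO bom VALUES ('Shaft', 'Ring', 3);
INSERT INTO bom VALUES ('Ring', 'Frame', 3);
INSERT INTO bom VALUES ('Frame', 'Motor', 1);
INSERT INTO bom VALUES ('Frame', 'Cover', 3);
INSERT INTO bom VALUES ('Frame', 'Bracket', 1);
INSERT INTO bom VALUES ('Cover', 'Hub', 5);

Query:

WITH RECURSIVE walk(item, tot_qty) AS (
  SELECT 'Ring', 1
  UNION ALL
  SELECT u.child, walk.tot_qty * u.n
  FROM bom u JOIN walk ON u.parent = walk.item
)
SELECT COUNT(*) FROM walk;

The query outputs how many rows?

Base: (Ring, tot_qty=1).
Iteration 1: components of {Ring} -> Frame = 1*3 = 3.
Iteration 2: components of {Frame} -> Bracket = 3*1 = 3, Cover = 3*3 = 9, Motor = 3*1 = 3.
Iteration 3: components of {Bracket,Cover,Motor} -> Hub = 9*5 = 45.
Iteration 4: no further components; recursion stops.
Total rows emitted: 6.

6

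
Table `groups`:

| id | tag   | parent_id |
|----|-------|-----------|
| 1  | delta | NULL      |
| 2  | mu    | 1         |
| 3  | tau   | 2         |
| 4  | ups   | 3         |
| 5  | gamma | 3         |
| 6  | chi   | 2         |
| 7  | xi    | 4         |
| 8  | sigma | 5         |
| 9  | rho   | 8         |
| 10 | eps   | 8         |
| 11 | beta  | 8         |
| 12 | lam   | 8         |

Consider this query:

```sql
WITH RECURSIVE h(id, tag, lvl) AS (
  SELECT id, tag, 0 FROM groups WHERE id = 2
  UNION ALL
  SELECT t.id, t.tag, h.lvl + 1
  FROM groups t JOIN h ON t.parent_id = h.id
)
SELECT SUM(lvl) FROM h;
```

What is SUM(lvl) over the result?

Base: id=2 (mu) at lvl 0.
Iteration 1: rows with parent_id in {2} -> tau (id 3, lvl 1), chi (id 6, lvl 1).
Iteration 2: rows with parent_id in {3,6} -> ups (id 4, lvl 2), gamma (id 5, lvl 2).
Iteration 3: rows with parent_id in {4,5} -> xi (id 7, lvl 3), sigma (id 8, lvl 3).
Iteration 4: rows with parent_id in {7,8} -> rho (id 9, lvl 4), eps (id 10, lvl 4), beta (id 11, lvl 4), lam (id 12, lvl 4).
Iteration 5: no rows with parent_id in {9,10,11,12}; recursion stops.
SUM(lvl) = 0 + 1 + 1 + 2 + 2 + 3 + 3 + 4 + 4 + 4 + 4 = 28.

28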